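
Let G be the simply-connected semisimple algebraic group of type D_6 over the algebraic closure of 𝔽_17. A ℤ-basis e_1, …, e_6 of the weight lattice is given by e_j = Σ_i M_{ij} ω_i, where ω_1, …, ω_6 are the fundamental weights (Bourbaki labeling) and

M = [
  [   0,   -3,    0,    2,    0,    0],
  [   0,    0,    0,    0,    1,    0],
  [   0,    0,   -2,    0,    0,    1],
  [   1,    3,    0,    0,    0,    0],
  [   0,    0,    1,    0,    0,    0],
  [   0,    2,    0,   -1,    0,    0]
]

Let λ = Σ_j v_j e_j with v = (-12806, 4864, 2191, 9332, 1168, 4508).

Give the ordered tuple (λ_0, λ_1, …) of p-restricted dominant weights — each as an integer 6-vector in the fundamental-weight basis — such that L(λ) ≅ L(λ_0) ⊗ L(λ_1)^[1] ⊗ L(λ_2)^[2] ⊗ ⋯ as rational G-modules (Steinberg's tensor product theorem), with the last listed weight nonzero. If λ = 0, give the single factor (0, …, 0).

((9, 12, 7, 1, 15, 5), (1, 0, 7, 3, 9, 6), (14, 4, 0, 6, 7, 1))

Change of basis e → ω: c = M·v where v = (-12806, 4864, 2191, 9332, 1168, 4508):
  c_1 = 0*-12806 + -3*4864 + 0*2191 + 2*9332 + 0*1168 + 0*4508 = 4072
  c_2 = 0*-12806 + 0*4864 + 0*2191 + 0*9332 + 1*1168 + 0*4508 = 1168
  c_3 = 0*-12806 + 0*4864 + -2*2191 + 0*9332 + 0*1168 + 1*4508 = 126
  c_4 = 1*-12806 + 3*4864 + 0*2191 + 0*9332 + 0*1168 + 0*4508 = 1786
  c_5 = 0*-12806 + 0*4864 + 1*2191 + 0*9332 + 0*1168 + 0*4508 = 2191
  c_6 = 0*-12806 + 2*4864 + 0*2191 + -1*9332 + 0*1168 + 0*4508 = 396
p = 17; digits c_i = Σ_j d_{ij}·17^j, 0 ≤ d_{ij} < 17:
  c_1 = 4072 = 9·17^0 + 1·17^1 + 14·17^2
  c_2 = 1168 = 12·17^0 + 0·17^1 + 4·17^2
  c_3 = 126 = 7·17^0 + 7·17^1
  c_4 = 1786 = 1·17^0 + 3·17^1 + 6·17^2
  c_5 = 2191 = 15·17^0 + 9·17^1 + 7·17^2
  c_6 = 396 = 5·17^0 + 6·17^1 + 1·17^2
Factor λ_0 = (9, 12, 7, 1, 15, 5)
Factor λ_1 = (1, 0, 7, 3, 9, 6)
Factor λ_2 = (14, 4, 0, 6, 7, 1)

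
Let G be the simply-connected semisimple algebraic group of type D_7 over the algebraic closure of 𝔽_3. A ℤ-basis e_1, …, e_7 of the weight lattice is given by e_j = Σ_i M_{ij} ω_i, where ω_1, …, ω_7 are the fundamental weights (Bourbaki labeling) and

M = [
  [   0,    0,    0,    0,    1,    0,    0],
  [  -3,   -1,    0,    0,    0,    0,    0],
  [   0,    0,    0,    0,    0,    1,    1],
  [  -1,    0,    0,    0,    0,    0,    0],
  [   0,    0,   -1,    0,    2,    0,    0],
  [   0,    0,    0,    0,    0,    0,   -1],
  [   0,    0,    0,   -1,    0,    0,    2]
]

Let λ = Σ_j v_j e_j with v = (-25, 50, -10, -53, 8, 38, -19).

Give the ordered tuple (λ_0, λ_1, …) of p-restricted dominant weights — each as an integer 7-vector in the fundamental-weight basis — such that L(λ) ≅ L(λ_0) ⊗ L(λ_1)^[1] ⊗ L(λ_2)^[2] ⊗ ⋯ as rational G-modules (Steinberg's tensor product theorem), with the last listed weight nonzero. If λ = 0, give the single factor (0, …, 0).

Compute c_i = Σ_j M_{ij} v_j with v = (-25, 50, -10, -53, 8, 38, -19):
  c_1 = 0*-25 + 0*50 + 0*-10 + 0*-53 + 1*8 + 0*38 + 0*-19 = 8
  c_2 = -3*-25 + -1*50 + 0*-10 + 0*-53 + 0*8 + 0*38 + 0*-19 = 25
  c_3 = 0*-25 + 0*50 + 0*-10 + 0*-53 + 0*8 + 1*38 + 1*-19 = 19
  c_4 = -1*-25 + 0*50 + 0*-10 + 0*-53 + 0*8 + 0*38 + 0*-19 = 25
  c_5 = 0*-25 + 0*50 + -1*-10 + 0*-53 + 2*8 + 0*38 + 0*-19 = 26
  c_6 = 0*-25 + 0*50 + 0*-10 + 0*-53 + 0*8 + 0*38 + -1*-19 = 19
  c_7 = 0*-25 + 0*50 + 0*-10 + -1*-53 + 0*8 + 0*38 + 2*-19 = 15
Base-3 expansion of each c_i:
  c_1 = 8 = 2·3^0 + 2·3^1
  c_2 = 25 = 1·3^0 + 2·3^1 + 2·3^2
  c_3 = 19 = 1·3^0 + 0·3^1 + 2·3^2
  c_4 = 25 = 1·3^0 + 2·3^1 + 2·3^2
  c_5 = 26 = 2·3^0 + 2·3^1 + 2·3^2
  c_6 = 19 = 1·3^0 + 0·3^1 + 2·3^2
  c_7 = 15 = 0·3^0 + 2·3^1 + 1·3^2
Factor λ_0 = (2, 1, 1, 1, 2, 1, 0)
Factor λ_1 = (2, 2, 0, 2, 2, 0, 2)
Factor λ_2 = (0, 2, 2, 2, 2, 2, 1)

((2, 1, 1, 1, 2, 1, 0), (2, 2, 0, 2, 2, 0, 2), (0, 2, 2, 2, 2, 2, 1))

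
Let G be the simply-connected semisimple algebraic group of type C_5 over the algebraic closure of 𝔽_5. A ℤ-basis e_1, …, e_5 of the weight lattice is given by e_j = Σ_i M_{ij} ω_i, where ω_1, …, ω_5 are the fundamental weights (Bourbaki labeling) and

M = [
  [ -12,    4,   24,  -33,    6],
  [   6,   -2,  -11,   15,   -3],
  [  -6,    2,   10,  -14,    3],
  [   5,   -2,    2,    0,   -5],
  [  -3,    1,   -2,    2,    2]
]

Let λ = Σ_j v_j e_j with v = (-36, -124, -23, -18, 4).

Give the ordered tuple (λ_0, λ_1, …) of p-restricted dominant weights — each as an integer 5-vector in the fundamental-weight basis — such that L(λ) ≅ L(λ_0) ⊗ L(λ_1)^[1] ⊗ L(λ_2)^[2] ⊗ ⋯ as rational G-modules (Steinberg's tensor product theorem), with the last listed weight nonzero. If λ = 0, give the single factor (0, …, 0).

Converting to the ω-basis (c_i = row i of M dotted with v = (-36, -124, -23, -18, 4)):
  c_1 = (-12)·(-36) + (4)·(-124) + (24)·(-23) + (-33)·(-18) + (6)·(4) = 2
  c_2 = (6)·(-36) + (-2)·(-124) + (-11)·(-23) + (15)·(-18) + (-3)·(4) = 3
  c_3 = (-6)·(-36) + (2)·(-124) + (10)·(-23) + (-14)·(-18) + (3)·(4) = 2
  c_4 = (5)·(-36) + (-2)·(-124) + (2)·(-23) + (0)·(-18) + (-5)·(4) = 2
  c_5 = (-3)·(-36) + (1)·(-124) + (-2)·(-23) + (2)·(-18) + (2)·(4) = 2
p = 5; digits c_i = Σ_j d_{ij}·5^j, 0 ≤ d_{ij} < 5:
  c_1 = 2 = 2·5^0
  c_2 = 3 = 3·5^0
  c_3 = 2 = 2·5^0
  c_4 = 2 = 2·5^0
  c_5 = 2 = 2·5^0
p-restricted factor λ_0 = (2, 3, 2, 2, 2)

((2, 3, 2, 2, 2),)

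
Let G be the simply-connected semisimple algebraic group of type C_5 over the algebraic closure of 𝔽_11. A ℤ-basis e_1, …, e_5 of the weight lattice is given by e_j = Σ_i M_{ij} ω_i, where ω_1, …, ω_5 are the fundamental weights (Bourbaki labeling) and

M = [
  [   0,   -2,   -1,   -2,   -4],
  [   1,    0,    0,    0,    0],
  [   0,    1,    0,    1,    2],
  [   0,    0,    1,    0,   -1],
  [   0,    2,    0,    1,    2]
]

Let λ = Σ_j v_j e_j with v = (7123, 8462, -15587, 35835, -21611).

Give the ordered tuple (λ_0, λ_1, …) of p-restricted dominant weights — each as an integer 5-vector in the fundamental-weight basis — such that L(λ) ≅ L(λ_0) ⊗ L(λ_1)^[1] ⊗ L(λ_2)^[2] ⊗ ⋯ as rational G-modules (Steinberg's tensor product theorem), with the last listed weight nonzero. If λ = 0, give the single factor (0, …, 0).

((6, 6, 8, 7, 0), (0, 9, 9, 8, 9), (1, 3, 8, 5, 1), (10, 5, 0, 4, 7))

ω-coordinates c = M·v, v = (7123, 8462, -15587, 35835, -21611):
  c_1 = (0)·(7123) + (-2)·(8462) + (-1)·(-15587) + (-2)·(35835) + (-4)·(-21611) = 13437
  c_2 = (1)·(7123) + (0)·(8462) + (0)·(-15587) + (0)·(35835) + (0)·(-21611) = 7123
  c_3 = (0)·(7123) + (1)·(8462) + (0)·(-15587) + (1)·(35835) + (2)·(-21611) = 1075
  c_4 = (0)·(7123) + (0)·(8462) + (1)·(-15587) + (0)·(35835) + (-1)·(-21611) = 6024
  c_5 = (0)·(7123) + (2)·(8462) + (0)·(-15587) + (1)·(35835) + (2)·(-21611) = 9537
Expand coordinatewise in base 11:
  c_1 = 13437 = 6·11^0 + 0·11^1 + 1·11^2 + 10·11^3
  c_2 = 7123 = 6·11^0 + 9·11^1 + 3·11^2 + 5·11^3
  c_3 = 1075 = 8·11^0 + 9·11^1 + 8·11^2
  c_4 = 6024 = 7·11^0 + 8·11^1 + 5·11^2 + 4·11^3
  c_5 = 9537 = 0·11^0 + 9·11^1 + 1·11^2 + 7·11^3
λ_0 = (6, 6, 8, 7, 0)
λ_1 = (0, 9, 9, 8, 9)
λ_2 = (1, 3, 8, 5, 1)
λ_3 = (10, 5, 0, 4, 7)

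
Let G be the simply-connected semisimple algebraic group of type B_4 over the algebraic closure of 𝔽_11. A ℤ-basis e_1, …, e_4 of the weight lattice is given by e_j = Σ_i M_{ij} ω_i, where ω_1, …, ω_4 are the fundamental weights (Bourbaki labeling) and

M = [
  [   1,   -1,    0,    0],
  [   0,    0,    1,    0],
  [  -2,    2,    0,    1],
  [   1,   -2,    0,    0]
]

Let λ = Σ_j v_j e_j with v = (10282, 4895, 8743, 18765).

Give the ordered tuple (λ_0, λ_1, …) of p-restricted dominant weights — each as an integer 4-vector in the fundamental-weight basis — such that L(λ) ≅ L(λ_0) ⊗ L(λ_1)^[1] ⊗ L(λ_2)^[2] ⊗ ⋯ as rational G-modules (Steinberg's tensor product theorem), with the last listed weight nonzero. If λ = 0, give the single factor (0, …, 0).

((8, 9, 5, 8), (5, 2, 0, 0), (0, 6, 0, 4), (4, 6, 6, 0))

Change of basis e → ω: c = M·v where v = (10282, 4895, 8743, 18765):
  c_1 = (1)·(10282) + (-1)·(4895) + (0)·(8743) + (0)·(18765) = 5387
  c_2 = (0)·(10282) + (0)·(4895) + (1)·(8743) + (0)·(18765) = 8743
  c_3 = (-2)·(10282) + (2)·(4895) + (0)·(8743) + (1)·(18765) = 7991
  c_4 = (1)·(10282) + (-2)·(4895) + (0)·(8743) + (0)·(18765) = 492
Expand coordinatewise in base 11:
  c_1 = 5387 = 8·11^0 + 5·11^1 + 0·11^2 + 4·11^3
  c_2 = 8743 = 9·11^0 + 2·11^1 + 6·11^2 + 6·11^3
  c_3 = 7991 = 5·11^0 + 0·11^1 + 0·11^2 + 6·11^3
  c_4 = 492 = 8·11^0 + 0·11^1 + 4·11^2
λ_0 = (8, 9, 5, 8)
λ_1 = (5, 2, 0, 0)
λ_2 = (0, 6, 0, 4)
λ_3 = (4, 6, 6, 0)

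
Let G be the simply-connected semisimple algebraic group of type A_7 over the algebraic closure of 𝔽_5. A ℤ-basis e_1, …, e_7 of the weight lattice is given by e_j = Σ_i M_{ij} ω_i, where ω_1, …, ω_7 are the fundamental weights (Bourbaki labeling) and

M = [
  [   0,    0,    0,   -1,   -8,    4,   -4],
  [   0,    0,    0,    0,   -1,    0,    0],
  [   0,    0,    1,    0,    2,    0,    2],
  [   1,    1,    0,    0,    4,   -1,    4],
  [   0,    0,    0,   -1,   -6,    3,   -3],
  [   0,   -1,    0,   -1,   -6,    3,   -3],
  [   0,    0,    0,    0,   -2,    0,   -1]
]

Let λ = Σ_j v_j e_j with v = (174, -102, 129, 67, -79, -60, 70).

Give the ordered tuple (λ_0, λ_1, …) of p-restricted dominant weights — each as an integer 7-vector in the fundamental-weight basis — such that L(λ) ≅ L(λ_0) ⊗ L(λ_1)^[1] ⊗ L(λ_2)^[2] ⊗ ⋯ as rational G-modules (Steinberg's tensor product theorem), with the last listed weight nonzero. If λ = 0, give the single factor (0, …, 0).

In the fundamental-weight basis, λ has coordinates c = M·v (v = (174, -102, 129, 67, -79, -60, 70)):
  c_1 = 0*174 + 0*-102 + 0*129 + -1*67 + -8*-79 + 4*-60 + -4*70 = 45
  c_2 = 0*174 + 0*-102 + 0*129 + 0*67 + -1*-79 + 0*-60 + 0*70 = 79
  c_3 = 0*174 + 0*-102 + 1*129 + 0*67 + 2*-79 + 0*-60 + 2*70 = 111
  c_4 = 1*174 + 1*-102 + 0*129 + 0*67 + 4*-79 + -1*-60 + 4*70 = 96
  c_5 = 0*174 + 0*-102 + 0*129 + -1*67 + -6*-79 + 3*-60 + -3*70 = 17
  c_6 = 0*174 + -1*-102 + 0*129 + -1*67 + -6*-79 + 3*-60 + -3*70 = 119
  c_7 = 0*174 + 0*-102 + 0*129 + 0*67 + -2*-79 + 0*-60 + -1*70 = 88
p = 5; digits c_i = Σ_j d_{ij}·5^j, 0 ≤ d_{ij} < 5:
  c_1 = 45 = 0·5^0 + 4·5^1 + 1·5^2
  c_2 = 79 = 4·5^0 + 0·5^1 + 3·5^2
  c_3 = 111 = 1·5^0 + 2·5^1 + 4·5^2
  c_4 = 96 = 1·5^0 + 4·5^1 + 3·5^2
  c_5 = 17 = 2·5^0 + 3·5^1
  c_6 = 119 = 4·5^0 + 3·5^1 + 4·5^2
  c_7 = 88 = 3·5^0 + 2·5^1 + 3·5^2
Factor λ_0 = (0, 4, 1, 1, 2, 4, 3)
Factor λ_1 = (4, 0, 2, 4, 3, 3, 2)
Factor λ_2 = (1, 3, 4, 3, 0, 4, 3)

((0, 4, 1, 1, 2, 4, 3), (4, 0, 2, 4, 3, 3, 2), (1, 3, 4, 3, 0, 4, 3))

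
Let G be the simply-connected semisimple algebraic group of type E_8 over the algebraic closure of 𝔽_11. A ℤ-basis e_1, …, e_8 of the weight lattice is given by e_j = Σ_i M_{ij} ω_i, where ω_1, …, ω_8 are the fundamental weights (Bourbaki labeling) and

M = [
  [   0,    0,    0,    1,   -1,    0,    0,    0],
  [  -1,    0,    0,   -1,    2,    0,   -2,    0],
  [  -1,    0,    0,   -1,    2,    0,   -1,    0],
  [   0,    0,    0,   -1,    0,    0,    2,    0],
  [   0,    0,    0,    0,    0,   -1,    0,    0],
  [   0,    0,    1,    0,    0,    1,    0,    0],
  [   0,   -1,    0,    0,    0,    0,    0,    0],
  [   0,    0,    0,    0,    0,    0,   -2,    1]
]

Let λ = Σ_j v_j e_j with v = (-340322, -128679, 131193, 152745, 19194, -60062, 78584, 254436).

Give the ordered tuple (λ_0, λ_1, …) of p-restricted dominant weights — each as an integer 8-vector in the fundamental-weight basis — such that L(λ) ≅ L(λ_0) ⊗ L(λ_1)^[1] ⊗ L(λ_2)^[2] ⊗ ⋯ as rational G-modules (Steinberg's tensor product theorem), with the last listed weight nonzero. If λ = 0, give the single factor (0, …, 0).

In the fundamental-weight basis, λ has coordinates c = M·v (v = (-340322, -128679, 131193, 152745, 19194, -60062, 78584, 254436)):
  c_1 = 0*-340322 + 0*-128679 + 0*131193 + 1*152745 + -1*19194 + 0*-60062 + 0*78584 + 0*254436 = 133551
  c_2 = -1*-340322 + 0*-128679 + 0*131193 + -1*152745 + 2*19194 + 0*-60062 + -2*78584 + 0*254436 = 68797
  c_3 = -1*-340322 + 0*-128679 + 0*131193 + -1*152745 + 2*19194 + 0*-60062 + -1*78584 + 0*254436 = 147381
  c_4 = 0*-340322 + 0*-128679 + 0*131193 + -1*152745 + 0*19194 + 0*-60062 + 2*78584 + 0*254436 = 4423
  c_5 = 0*-340322 + 0*-128679 + 0*131193 + 0*152745 + 0*19194 + -1*-60062 + 0*78584 + 0*254436 = 60062
  c_6 = 0*-340322 + 0*-128679 + 1*131193 + 0*152745 + 0*19194 + 1*-60062 + 0*78584 + 0*254436 = 71131
  c_7 = 0*-340322 + -1*-128679 + 0*131193 + 0*152745 + 0*19194 + 0*-60062 + 0*78584 + 0*254436 = 128679
  c_8 = 0*-340322 + 0*-128679 + 0*131193 + 0*152745 + 0*19194 + 0*-60062 + -2*78584 + 1*254436 = 97268
Expand coordinatewise in base 11:
  c_1 = 133551 = 0·11^0 + 8·11^1 + 3·11^2 + 1·11^3 + 9·11^4
  c_2 = 68797 = 3·11^0 + 6·11^1 + 7·11^2 + 7·11^3 + 4·11^4
  c_3 = 147381 = 3·11^0 + 0·11^1 + 8·11^2 + 0·11^3 + 10·11^4
  c_4 = 4423 = 1·11^0 + 6·11^1 + 3·11^2 + 3·11^3
  c_5 = 60062 = 2·11^0 + 4·11^1 + 1·11^2 + 1·11^3 + 4·11^4
  c_6 = 71131 = 5·11^0 + 9·11^1 + 4·11^2 + 9·11^3 + 4·11^4
  c_7 = 128679 = 1·11^0 + 5·11^1 + 7·11^2 + 8·11^3 + 8·11^4
  c_8 = 97268 = 6·11^0 + 9·11^1 + 0·11^2 + 7·11^3 + 6·11^4
λ_0 = (0, 3, 3, 1, 2, 5, 1, 6)
λ_1 = (8, 6, 0, 6, 4, 9, 5, 9)
λ_2 = (3, 7, 8, 3, 1, 4, 7, 0)
λ_3 = (1, 7, 0, 3, 1, 9, 8, 7)
λ_4 = (9, 4, 10, 0, 4, 4, 8, 6)

((0, 3, 3, 1, 2, 5, 1, 6), (8, 6, 0, 6, 4, 9, 5, 9), (3, 7, 8, 3, 1, 4, 7, 0), (1, 7, 0, 3, 1, 9, 8, 7), (9, 4, 10, 0, 4, 4, 8, 6))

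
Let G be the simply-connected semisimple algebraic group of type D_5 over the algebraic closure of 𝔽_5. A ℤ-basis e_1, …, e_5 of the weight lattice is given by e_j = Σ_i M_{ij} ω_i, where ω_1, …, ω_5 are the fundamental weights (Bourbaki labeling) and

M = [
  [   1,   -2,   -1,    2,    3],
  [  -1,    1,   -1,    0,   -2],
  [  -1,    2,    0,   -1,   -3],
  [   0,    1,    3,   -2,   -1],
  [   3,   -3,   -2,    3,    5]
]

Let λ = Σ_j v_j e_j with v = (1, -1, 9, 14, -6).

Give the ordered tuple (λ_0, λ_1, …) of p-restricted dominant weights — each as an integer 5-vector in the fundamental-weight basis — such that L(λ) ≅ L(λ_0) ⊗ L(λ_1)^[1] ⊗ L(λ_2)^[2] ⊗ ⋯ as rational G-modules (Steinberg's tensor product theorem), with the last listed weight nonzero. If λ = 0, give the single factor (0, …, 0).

((4, 1, 1, 4, 0),)

In the fundamental-weight basis, λ has coordinates c = M·v (v = (1, -1, 9, 14, -6)):
  c_1 = 1*1 + -2*-1 + -1*9 + 2*14 + 3*-6 = 4
  c_2 = -1*1 + 1*-1 + -1*9 + 0*14 + -2*-6 = 1
  c_3 = -1*1 + 2*-1 + 0*9 + -1*14 + -3*-6 = 1
  c_4 = 0*1 + 1*-1 + 3*9 + -2*14 + -1*-6 = 4
  c_5 = 3*1 + -3*-1 + -2*9 + 3*14 + 5*-6 = 0
p = 5; digits c_i = Σ_j d_{ij}·5^j, 0 ≤ d_{ij} < 5:
  c_1 = 4 = 4·5^0
  c_2 = 1 = 1·5^0
  c_3 = 1 = 1·5^0
  c_4 = 4 = 4·5^0
  c_5 = 0
λ_0 = (4, 1, 1, 4, 0)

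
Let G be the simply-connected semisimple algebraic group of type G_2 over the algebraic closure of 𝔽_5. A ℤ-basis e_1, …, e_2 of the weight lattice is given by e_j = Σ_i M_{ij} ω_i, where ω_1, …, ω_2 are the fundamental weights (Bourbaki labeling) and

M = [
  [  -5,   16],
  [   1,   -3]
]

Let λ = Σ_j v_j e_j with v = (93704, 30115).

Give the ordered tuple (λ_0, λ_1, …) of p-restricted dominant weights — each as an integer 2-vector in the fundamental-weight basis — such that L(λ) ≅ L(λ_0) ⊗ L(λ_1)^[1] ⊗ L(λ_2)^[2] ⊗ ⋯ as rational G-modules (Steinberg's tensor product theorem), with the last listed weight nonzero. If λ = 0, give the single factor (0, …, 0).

ω-coordinates c = M·v, v = (93704, 30115):
  c_1 = -5*93704 + 16*30115 = 13320
  c_2 = 1*93704 + -3*30115 = 3359
p = 5; digits c_i = Σ_j d_{ij}·5^j, 0 ≤ d_{ij} < 5:
  c_1 = 13320 = 0·5^0 + 4·5^1 + 2·5^2 + 1·5^3 + 1·5^4 + 4·5^5
  c_2 = 3359 = 4·5^0 + 1·5^1 + 4·5^2 + 1·5^3 + 0·5^4 + 1·5^5
λ_0 = (0, 4)
λ_1 = (4, 1)
λ_2 = (2, 4)
λ_3 = (1, 1)
λ_4 = (1, 0)
λ_5 = (4, 1)

((0, 4), (4, 1), (2, 4), (1, 1), (1, 0), (4, 1))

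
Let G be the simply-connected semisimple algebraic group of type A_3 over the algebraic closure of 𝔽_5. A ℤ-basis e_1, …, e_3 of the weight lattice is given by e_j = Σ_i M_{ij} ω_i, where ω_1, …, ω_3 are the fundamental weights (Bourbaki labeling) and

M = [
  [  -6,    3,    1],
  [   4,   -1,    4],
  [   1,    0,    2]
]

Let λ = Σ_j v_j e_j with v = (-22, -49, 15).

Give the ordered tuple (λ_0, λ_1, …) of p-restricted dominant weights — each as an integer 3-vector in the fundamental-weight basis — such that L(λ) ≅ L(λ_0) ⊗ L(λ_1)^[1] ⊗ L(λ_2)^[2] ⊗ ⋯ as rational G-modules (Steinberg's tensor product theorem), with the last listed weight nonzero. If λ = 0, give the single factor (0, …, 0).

Change of basis e → ω: c = M·v where v = (-22, -49, 15):
  c_1 = (-6)·(-22) + (3)·(-49) + 1·15 = 0
  c_2 = (4)·(-22) + (-1)·(-49) + 4·15 = 21
  c_3 = (1)·(-22) + (0)·(-49) + 2·15 = 8
Expand coordinatewise in base 5:
  c_1 = 0
  c_2 = 21 = 1·5^0 + 4·5^1
  c_3 = 8 = 3·5^0 + 1·5^1
λ_0 = (0, 1, 3)
λ_1 = (0, 4, 1)

((0, 1, 3), (0, 4, 1))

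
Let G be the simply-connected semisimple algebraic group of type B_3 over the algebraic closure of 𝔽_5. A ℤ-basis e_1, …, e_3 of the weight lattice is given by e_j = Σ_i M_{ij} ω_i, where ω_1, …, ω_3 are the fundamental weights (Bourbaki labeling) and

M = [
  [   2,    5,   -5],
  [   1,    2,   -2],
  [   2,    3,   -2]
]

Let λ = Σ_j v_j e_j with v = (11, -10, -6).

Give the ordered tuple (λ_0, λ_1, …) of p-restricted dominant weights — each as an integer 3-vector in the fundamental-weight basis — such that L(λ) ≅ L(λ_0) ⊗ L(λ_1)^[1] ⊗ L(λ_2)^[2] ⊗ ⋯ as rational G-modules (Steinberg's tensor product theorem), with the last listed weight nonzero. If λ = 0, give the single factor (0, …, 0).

Compute c_i = Σ_j M_{ij} v_j with v = (11, -10, -6):
  c_1 = 2*11 + 5*-10 + -5*-6 = 2
  c_2 = 1*11 + 2*-10 + -2*-6 = 3
  c_3 = 2*11 + 3*-10 + -2*-6 = 4
Base-5 expansion of each c_i:
  c_1 = 2 = 2·5^0
  c_2 = 3 = 3·5^0
  c_3 = 4 = 4·5^0
λ_0 = (2, 3, 4)

((2, 3, 4),)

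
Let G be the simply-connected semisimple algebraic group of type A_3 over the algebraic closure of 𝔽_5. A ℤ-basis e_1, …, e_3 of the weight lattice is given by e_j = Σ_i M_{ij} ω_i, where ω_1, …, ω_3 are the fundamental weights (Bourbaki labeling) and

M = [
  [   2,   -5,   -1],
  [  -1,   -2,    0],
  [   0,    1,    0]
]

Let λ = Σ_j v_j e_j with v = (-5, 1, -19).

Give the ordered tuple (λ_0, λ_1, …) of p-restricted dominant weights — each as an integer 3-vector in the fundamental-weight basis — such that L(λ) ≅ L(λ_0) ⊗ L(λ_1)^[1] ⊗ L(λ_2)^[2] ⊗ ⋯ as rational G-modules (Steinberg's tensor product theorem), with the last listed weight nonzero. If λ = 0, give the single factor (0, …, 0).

((4, 3, 1),)

In the fundamental-weight basis, λ has coordinates c = M·v (v = (-5, 1, -19)):
  c_1 = (2)·(-5) + (-5)·(1) + (-1)·(-19) = 4
  c_2 = (-1)·(-5) + (-2)·(1) + (0)·(-19) = 3
  c_3 = (0)·(-5) + 1·1 + (0)·(-19) = 1
Expand coordinatewise in base 5:
  c_1 = 4 = 4·5^0
  c_2 = 3 = 3·5^0
  c_3 = 1 = 1·5^0
Factor λ_0 = (4, 3, 1)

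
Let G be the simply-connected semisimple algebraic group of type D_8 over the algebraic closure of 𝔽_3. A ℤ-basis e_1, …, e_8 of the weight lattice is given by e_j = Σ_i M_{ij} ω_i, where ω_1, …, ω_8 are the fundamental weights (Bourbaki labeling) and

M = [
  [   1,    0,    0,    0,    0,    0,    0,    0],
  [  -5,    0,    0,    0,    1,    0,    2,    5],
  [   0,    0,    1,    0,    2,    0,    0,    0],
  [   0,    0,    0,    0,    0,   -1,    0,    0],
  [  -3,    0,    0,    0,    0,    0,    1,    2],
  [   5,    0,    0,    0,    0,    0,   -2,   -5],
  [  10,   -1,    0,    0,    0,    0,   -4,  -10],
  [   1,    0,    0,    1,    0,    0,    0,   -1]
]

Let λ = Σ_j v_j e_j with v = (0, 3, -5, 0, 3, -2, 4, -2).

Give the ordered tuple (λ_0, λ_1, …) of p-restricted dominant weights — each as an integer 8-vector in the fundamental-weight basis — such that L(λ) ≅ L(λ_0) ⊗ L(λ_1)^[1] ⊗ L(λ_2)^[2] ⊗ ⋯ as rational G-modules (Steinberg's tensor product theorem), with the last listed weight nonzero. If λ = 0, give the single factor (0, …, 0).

((0, 1, 1, 2, 0, 2, 1, 2),)

Compute c_i = Σ_j M_{ij} v_j with v = (0, 3, -5, 0, 3, -2, 4, -2):
  c_1 = (1)·(0) + (0)·(3) + (0)·(-5) + (0)·(0) + (0)·(3) + (0)·(-2) + (0)·(4) + (0)·(-2) = 0
  c_2 = (-5)·(0) + (0)·(3) + (0)·(-5) + (0)·(0) + (1)·(3) + (0)·(-2) + (2)·(4) + (5)·(-2) = 1
  c_3 = (0)·(0) + (0)·(3) + (1)·(-5) + (0)·(0) + (2)·(3) + (0)·(-2) + (0)·(4) + (0)·(-2) = 1
  c_4 = (0)·(0) + (0)·(3) + (0)·(-5) + (0)·(0) + (0)·(3) + (-1)·(-2) + (0)·(4) + (0)·(-2) = 2
  c_5 = (-3)·(0) + (0)·(3) + (0)·(-5) + (0)·(0) + (0)·(3) + (0)·(-2) + (1)·(4) + (2)·(-2) = 0
  c_6 = (5)·(0) + (0)·(3) + (0)·(-5) + (0)·(0) + (0)·(3) + (0)·(-2) + (-2)·(4) + (-5)·(-2) = 2
  c_7 = (10)·(0) + (-1)·(3) + (0)·(-5) + (0)·(0) + (0)·(3) + (0)·(-2) + (-4)·(4) + (-10)·(-2) = 1
  c_8 = (1)·(0) + (0)·(3) + (0)·(-5) + (1)·(0) + (0)·(3) + (0)·(-2) + (0)·(4) + (-1)·(-2) = 2
p = 3; digits c_i = Σ_j d_{ij}·3^j, 0 ≤ d_{ij} < 3:
  c_1 = 0
  c_2 = 1 = 1·3^0
  c_3 = 1 = 1·3^0
  c_4 = 2 = 2·3^0
  c_5 = 0
  c_6 = 2 = 2·3^0
  c_7 = 1 = 1·3^0
  c_8 = 2 = 2·3^0
Factor λ_0 = (0, 1, 1, 2, 0, 2, 1, 2)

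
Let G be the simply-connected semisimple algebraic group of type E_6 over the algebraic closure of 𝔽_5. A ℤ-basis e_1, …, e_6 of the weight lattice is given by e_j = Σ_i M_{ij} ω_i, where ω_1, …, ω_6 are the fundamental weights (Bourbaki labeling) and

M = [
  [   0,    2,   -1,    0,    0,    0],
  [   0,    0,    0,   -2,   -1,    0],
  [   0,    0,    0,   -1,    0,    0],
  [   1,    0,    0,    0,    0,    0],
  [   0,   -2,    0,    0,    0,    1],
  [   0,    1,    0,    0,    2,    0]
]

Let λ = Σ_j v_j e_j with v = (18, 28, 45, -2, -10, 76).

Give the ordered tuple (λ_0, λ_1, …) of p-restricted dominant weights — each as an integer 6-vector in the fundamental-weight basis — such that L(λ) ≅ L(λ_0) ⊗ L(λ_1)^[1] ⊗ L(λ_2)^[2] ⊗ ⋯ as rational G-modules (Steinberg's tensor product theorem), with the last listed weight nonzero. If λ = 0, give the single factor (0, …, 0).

((1, 4, 2, 3, 0, 3), (2, 2, 0, 3, 4, 1))

Converting to the ω-basis (c_i = row i of M dotted with v = (18, 28, 45, -2, -10, 76)):
  c_1 = (0)·(18) + (2)·(28) + (-1)·(45) + (0)·(-2) + (0)·(-10) + (0)·(76) = 11
  c_2 = (0)·(18) + (0)·(28) + (0)·(45) + (-2)·(-2) + (-1)·(-10) + (0)·(76) = 14
  c_3 = (0)·(18) + (0)·(28) + (0)·(45) + (-1)·(-2) + (0)·(-10) + (0)·(76) = 2
  c_4 = (1)·(18) + (0)·(28) + (0)·(45) + (0)·(-2) + (0)·(-10) + (0)·(76) = 18
  c_5 = (0)·(18) + (-2)·(28) + (0)·(45) + (0)·(-2) + (0)·(-10) + (1)·(76) = 20
  c_6 = (0)·(18) + (1)·(28) + (0)·(45) + (0)·(-2) + (2)·(-10) + (0)·(76) = 8
Base-5 expansion of each c_i:
  c_1 = 11 = 1·5^0 + 2·5^1
  c_2 = 14 = 4·5^0 + 2·5^1
  c_3 = 2 = 2·5^0
  c_4 = 18 = 3·5^0 + 3·5^1
  c_5 = 20 = 0·5^0 + 4·5^1
  c_6 = 8 = 3·5^0 + 1·5^1
Factor λ_0 = (1, 4, 2, 3, 0, 3)
Factor λ_1 = (2, 2, 0, 3, 4, 1)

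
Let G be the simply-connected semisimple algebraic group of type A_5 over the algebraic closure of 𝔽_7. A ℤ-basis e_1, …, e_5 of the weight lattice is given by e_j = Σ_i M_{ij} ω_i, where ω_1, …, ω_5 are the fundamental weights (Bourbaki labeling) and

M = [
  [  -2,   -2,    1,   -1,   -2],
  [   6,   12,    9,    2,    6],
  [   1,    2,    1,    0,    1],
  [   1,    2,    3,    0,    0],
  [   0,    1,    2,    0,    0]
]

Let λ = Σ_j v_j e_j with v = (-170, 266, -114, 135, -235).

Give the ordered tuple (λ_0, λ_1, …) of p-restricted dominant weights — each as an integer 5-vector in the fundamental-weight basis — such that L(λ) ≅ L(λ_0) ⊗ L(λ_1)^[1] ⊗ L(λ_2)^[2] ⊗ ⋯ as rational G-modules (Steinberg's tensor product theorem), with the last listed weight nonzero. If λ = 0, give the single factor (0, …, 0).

((1, 6, 6, 6, 3), (4, 0, 1, 2, 5))

Converting to the ω-basis (c_i = row i of M dotted with v = (-170, 266, -114, 135, -235)):
  c_1 = (-2)·(-170) + (-2)·(266) + (1)·(-114) + (-1)·(135) + (-2)·(-235) = 29
  c_2 = (6)·(-170) + (12)·(266) + (9)·(-114) + (2)·(135) + (6)·(-235) = 6
  c_3 = (1)·(-170) + (2)·(266) + (1)·(-114) + (0)·(135) + (1)·(-235) = 13
  c_4 = (1)·(-170) + (2)·(266) + (3)·(-114) + (0)·(135) + (0)·(-235) = 20
  c_5 = (0)·(-170) + (1)·(266) + (2)·(-114) + (0)·(135) + (0)·(-235) = 38
Writing each c_i in base p = 7:
  c_1 = 29 = 1·7^0 + 4·7^1
  c_2 = 6 = 6·7^0
  c_3 = 13 = 6·7^0 + 1·7^1
  c_4 = 20 = 6·7^0 + 2·7^1
  c_5 = 38 = 3·7^0 + 5·7^1
λ_0 = (1, 6, 6, 6, 3)
λ_1 = (4, 0, 1, 2, 5)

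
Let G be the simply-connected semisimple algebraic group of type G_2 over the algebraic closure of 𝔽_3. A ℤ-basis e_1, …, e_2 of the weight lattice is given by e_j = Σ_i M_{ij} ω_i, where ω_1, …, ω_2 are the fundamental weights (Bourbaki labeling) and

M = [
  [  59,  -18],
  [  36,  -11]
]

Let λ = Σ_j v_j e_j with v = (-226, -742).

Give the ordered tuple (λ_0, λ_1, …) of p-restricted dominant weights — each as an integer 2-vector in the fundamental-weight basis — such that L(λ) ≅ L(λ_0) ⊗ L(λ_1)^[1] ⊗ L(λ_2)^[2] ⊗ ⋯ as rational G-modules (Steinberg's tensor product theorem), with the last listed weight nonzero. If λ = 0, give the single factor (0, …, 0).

((1, 2), (1, 2), (2, 2))

Change of basis e → ω: c = M·v where v = (-226, -742):
  c_1 = 59*-226 + -18*-742 = 22
  c_2 = 36*-226 + -11*-742 = 26
p = 3; digits c_i = Σ_j d_{ij}·3^j, 0 ≤ d_{ij} < 3:
  c_1 = 22 = 1·3^0 + 1·3^1 + 2·3^2
  c_2 = 26 = 2·3^0 + 2·3^1 + 2·3^2
Factor λ_0 = (1, 2)
Factor λ_1 = (1, 2)
Factor λ_2 = (2, 2)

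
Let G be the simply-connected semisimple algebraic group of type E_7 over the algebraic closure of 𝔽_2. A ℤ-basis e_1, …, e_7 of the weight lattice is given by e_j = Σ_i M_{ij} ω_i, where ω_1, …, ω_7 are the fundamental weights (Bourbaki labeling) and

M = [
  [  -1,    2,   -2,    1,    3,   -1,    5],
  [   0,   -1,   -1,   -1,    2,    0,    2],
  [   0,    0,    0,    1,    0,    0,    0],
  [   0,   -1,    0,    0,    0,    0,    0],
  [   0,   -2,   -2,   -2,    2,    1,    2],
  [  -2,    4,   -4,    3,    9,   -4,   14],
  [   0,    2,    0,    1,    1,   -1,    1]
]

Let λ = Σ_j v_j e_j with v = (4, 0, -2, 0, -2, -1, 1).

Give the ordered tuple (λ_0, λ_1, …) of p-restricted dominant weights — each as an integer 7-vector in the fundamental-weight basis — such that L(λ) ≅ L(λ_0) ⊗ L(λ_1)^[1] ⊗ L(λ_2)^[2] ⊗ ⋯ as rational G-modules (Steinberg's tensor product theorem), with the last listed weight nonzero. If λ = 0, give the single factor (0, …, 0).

Change of basis e → ω: c = M·v where v = (4, 0, -2, 0, -2, -1, 1):
  c_1 = -1*4 + 2*0 + -2*-2 + 1*0 + 3*-2 + -1*-1 + 5*1 = 0
  c_2 = 0*4 + -1*0 + -1*-2 + -1*0 + 2*-2 + 0*-1 + 2*1 = 0
  c_3 = 0*4 + 0*0 + 0*-2 + 1*0 + 0*-2 + 0*-1 + 0*1 = 0
  c_4 = 0*4 + -1*0 + 0*-2 + 0*0 + 0*-2 + 0*-1 + 0*1 = 0
  c_5 = 0*4 + -2*0 + -2*-2 + -2*0 + 2*-2 + 1*-1 + 2*1 = 1
  c_6 = -2*4 + 4*0 + -4*-2 + 3*0 + 9*-2 + -4*-1 + 14*1 = 0
  c_7 = 0*4 + 2*0 + 0*-2 + 1*0 + 1*-2 + -1*-1 + 1*1 = 0
p = 2; digits c_i = Σ_j d_{ij}·2^j, 0 ≤ d_{ij} < 2:
  c_1 = 0
  c_2 = 0
  c_3 = 0
  c_4 = 0
  c_5 = 1 = 1·2^0
  c_6 = 0
  c_7 = 0
λ_0 = (0, 0, 0, 0, 1, 0, 0)

((0, 0, 0, 0, 1, 0, 0),)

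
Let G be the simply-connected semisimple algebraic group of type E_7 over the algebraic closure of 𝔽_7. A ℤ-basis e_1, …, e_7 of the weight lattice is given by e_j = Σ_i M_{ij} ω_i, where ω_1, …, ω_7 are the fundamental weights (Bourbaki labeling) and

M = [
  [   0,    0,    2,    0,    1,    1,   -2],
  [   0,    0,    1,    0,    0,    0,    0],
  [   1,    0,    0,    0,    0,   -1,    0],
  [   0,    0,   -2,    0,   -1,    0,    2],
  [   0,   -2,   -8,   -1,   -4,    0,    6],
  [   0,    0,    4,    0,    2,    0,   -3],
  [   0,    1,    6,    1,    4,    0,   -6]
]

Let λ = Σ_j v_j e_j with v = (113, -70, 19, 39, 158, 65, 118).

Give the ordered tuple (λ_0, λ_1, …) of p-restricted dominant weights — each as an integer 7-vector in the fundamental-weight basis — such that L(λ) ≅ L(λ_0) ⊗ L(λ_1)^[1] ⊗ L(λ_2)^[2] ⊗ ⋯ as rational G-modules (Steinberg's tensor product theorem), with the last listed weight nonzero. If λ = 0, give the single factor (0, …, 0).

((4, 5, 6, 5, 4, 3, 0), (3, 2, 6, 5, 3, 5, 1))

In the fundamental-weight basis, λ has coordinates c = M·v (v = (113, -70, 19, 39, 158, 65, 118)):
  c_1 = (0)·(113) + (0)·(-70) + (2)·(19) + (0)·(39) + (1)·(158) + (1)·(65) + (-2)·(118) = 25
  c_2 = (0)·(113) + (0)·(-70) + (1)·(19) + (0)·(39) + (0)·(158) + (0)·(65) + (0)·(118) = 19
  c_3 = (1)·(113) + (0)·(-70) + (0)·(19) + (0)·(39) + (0)·(158) + (-1)·(65) + (0)·(118) = 48
  c_4 = (0)·(113) + (0)·(-70) + (-2)·(19) + (0)·(39) + (-1)·(158) + (0)·(65) + (2)·(118) = 40
  c_5 = (0)·(113) + (-2)·(-70) + (-8)·(19) + (-1)·(39) + (-4)·(158) + (0)·(65) + (6)·(118) = 25
  c_6 = (0)·(113) + (0)·(-70) + (4)·(19) + (0)·(39) + (2)·(158) + (0)·(65) + (-3)·(118) = 38
  c_7 = (0)·(113) + (1)·(-70) + (6)·(19) + (1)·(39) + (4)·(158) + (0)·(65) + (-6)·(118) = 7
Expand coordinatewise in base 7:
  c_1 = 25 = 4·7^0 + 3·7^1
  c_2 = 19 = 5·7^0 + 2·7^1
  c_3 = 48 = 6·7^0 + 6·7^1
  c_4 = 40 = 5·7^0 + 5·7^1
  c_5 = 25 = 4·7^0 + 3·7^1
  c_6 = 38 = 3·7^0 + 5·7^1
  c_7 = 7 = 0·7^0 + 1·7^1
Factor λ_0 = (4, 5, 6, 5, 4, 3, 0)
Factor λ_1 = (3, 2, 6, 5, 3, 5, 1)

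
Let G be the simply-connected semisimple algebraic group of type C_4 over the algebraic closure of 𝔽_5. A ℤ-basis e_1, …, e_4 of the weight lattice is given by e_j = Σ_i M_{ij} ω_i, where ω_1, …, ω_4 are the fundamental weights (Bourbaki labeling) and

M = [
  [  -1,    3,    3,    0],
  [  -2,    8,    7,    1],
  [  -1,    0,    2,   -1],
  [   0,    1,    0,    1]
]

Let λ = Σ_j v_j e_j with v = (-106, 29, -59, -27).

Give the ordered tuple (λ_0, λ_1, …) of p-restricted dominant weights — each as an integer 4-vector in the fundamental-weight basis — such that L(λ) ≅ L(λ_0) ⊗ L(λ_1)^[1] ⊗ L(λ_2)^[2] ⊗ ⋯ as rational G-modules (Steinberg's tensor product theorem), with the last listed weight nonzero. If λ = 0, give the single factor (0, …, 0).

((1, 4, 0, 2), (3, 0, 3, 0))

ω-coordinates c = M·v, v = (-106, 29, -59, -27):
  c_1 = (-1)·(-106) + (3)·(29) + (3)·(-59) + (0)·(-27) = 16
  c_2 = (-2)·(-106) + (8)·(29) + (7)·(-59) + (1)·(-27) = 4
  c_3 = (-1)·(-106) + (0)·(29) + (2)·(-59) + (-1)·(-27) = 15
  c_4 = (0)·(-106) + (1)·(29) + (0)·(-59) + (1)·(-27) = 2
Writing each c_i in base p = 5:
  c_1 = 16 = 1·5^0 + 3·5^1
  c_2 = 4 = 4·5^0
  c_3 = 15 = 0·5^0 + 3·5^1
  c_4 = 2 = 2·5^0
Factor λ_0 = (1, 4, 0, 2)
Factor λ_1 = (3, 0, 3, 0)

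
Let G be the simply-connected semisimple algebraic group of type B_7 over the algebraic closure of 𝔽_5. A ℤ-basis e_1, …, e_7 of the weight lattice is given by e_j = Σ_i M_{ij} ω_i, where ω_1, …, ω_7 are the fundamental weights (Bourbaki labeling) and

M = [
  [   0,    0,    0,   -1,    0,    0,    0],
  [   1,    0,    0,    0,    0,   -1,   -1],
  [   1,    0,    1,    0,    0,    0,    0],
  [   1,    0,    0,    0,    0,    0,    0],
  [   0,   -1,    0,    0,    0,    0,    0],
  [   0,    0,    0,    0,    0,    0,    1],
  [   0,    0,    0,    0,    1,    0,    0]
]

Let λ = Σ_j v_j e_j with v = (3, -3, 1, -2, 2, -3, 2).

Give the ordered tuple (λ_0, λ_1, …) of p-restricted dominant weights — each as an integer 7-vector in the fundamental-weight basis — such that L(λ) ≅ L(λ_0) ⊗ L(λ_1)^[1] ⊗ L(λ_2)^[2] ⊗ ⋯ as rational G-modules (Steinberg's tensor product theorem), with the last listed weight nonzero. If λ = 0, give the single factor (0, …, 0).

Converting to the ω-basis (c_i = row i of M dotted with v = (3, -3, 1, -2, 2, -3, 2)):
  c_1 = (0)·(3) + (0)·(-3) + (0)·(1) + (-1)·(-2) + (0)·(2) + (0)·(-3) + (0)·(2) = 2
  c_2 = (1)·(3) + (0)·(-3) + (0)·(1) + (0)·(-2) + (0)·(2) + (-1)·(-3) + (-1)·(2) = 4
  c_3 = (1)·(3) + (0)·(-3) + (1)·(1) + (0)·(-2) + (0)·(2) + (0)·(-3) + (0)·(2) = 4
  c_4 = (1)·(3) + (0)·(-3) + (0)·(1) + (0)·(-2) + (0)·(2) + (0)·(-3) + (0)·(2) = 3
  c_5 = (0)·(3) + (-1)·(-3) + (0)·(1) + (0)·(-2) + (0)·(2) + (0)·(-3) + (0)·(2) = 3
  c_6 = (0)·(3) + (0)·(-3) + (0)·(1) + (0)·(-2) + (0)·(2) + (0)·(-3) + (1)·(2) = 2
  c_7 = (0)·(3) + (0)·(-3) + (0)·(1) + (0)·(-2) + (1)·(2) + (0)·(-3) + (0)·(2) = 2
Writing each c_i in base p = 5:
  c_1 = 2 = 2·5^0
  c_2 = 4 = 4·5^0
  c_3 = 4 = 4·5^0
  c_4 = 3 = 3·5^0
  c_5 = 3 = 3·5^0
  c_6 = 2 = 2·5^0
  c_7 = 2 = 2·5^0
Factor λ_0 = (2, 4, 4, 3, 3, 2, 2)

((2, 4, 4, 3, 3, 2, 2),)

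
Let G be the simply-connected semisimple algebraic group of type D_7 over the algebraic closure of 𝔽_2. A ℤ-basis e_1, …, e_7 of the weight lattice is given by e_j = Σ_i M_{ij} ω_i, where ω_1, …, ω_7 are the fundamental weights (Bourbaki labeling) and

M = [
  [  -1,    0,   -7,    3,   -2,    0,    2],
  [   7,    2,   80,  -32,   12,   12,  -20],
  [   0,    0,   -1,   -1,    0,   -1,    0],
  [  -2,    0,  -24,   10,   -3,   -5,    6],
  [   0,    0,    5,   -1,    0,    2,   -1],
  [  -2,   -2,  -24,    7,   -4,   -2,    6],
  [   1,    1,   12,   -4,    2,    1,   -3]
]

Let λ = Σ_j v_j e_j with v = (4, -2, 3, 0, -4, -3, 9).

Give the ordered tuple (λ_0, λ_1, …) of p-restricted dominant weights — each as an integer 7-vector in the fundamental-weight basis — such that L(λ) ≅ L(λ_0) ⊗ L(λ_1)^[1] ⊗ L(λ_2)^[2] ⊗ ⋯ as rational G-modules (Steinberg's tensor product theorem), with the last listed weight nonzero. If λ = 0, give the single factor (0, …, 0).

In the fundamental-weight basis, λ has coordinates c = M·v (v = (4, -2, 3, 0, -4, -3, 9)):
  c_1 = -1*4 + 0*-2 + -7*3 + 3*0 + -2*-4 + 0*-3 + 2*9 = 1
  c_2 = 7*4 + 2*-2 + 80*3 + -32*0 + 12*-4 + 12*-3 + -20*9 = 0
  c_3 = 0*4 + 0*-2 + -1*3 + -1*0 + 0*-4 + -1*-3 + 0*9 = 0
  c_4 = -2*4 + 0*-2 + -24*3 + 10*0 + -3*-4 + -5*-3 + 6*9 = 1
  c_5 = 0*4 + 0*-2 + 5*3 + -1*0 + 0*-4 + 2*-3 + -1*9 = 0
  c_6 = -2*4 + -2*-2 + -24*3 + 7*0 + -4*-4 + -2*-3 + 6*9 = 0
  c_7 = 1*4 + 1*-2 + 12*3 + -4*0 + 2*-4 + 1*-3 + -3*9 = 0
p = 2; digits c_i = Σ_j d_{ij}·2^j, 0 ≤ d_{ij} < 2:
  c_1 = 1 = 1·2^0
  c_2 = 0
  c_3 = 0
  c_4 = 1 = 1·2^0
  c_5 = 0
  c_6 = 0
  c_7 = 0
λ_0 = (1, 0, 0, 1, 0, 0, 0)

((1, 0, 0, 1, 0, 0, 0),)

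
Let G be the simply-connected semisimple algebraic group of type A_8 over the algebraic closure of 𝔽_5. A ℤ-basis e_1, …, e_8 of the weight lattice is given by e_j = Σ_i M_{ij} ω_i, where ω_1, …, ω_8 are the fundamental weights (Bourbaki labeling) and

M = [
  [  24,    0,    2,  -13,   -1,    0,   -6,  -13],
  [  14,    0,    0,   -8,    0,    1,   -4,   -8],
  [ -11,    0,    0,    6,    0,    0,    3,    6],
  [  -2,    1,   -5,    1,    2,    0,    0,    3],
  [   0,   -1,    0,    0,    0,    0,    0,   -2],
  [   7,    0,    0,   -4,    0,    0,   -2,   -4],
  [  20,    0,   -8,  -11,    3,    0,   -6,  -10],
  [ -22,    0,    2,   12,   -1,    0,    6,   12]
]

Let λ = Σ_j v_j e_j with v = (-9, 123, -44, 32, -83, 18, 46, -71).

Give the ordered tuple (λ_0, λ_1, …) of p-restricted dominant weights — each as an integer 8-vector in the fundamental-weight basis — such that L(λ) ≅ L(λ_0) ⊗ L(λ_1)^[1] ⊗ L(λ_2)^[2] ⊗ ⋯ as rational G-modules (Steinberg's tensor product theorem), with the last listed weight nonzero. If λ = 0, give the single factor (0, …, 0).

((0, 0, 3, 4, 4, 1, 0, 1), (2, 4, 0, 2, 3, 0, 1, 0))

Compute c_i = Σ_j M_{ij} v_j with v = (-9, 123, -44, 32, -83, 18, 46, -71):
  c_1 = 24*-9 + 0*123 + 2*-44 + -13*32 + -1*-83 + 0*18 + -6*46 + -13*-71 = 10
  c_2 = 14*-9 + 0*123 + 0*-44 + -8*32 + 0*-83 + 1*18 + -4*46 + -8*-71 = 20
  c_3 = -11*-9 + 0*123 + 0*-44 + 6*32 + 0*-83 + 0*18 + 3*46 + 6*-71 = 3
  c_4 = -2*-9 + 1*123 + -5*-44 + 1*32 + 2*-83 + 0*18 + 0*46 + 3*-71 = 14
  c_5 = 0*-9 + -1*123 + 0*-44 + 0*32 + 0*-83 + 0*18 + 0*46 + -2*-71 = 19
  c_6 = 7*-9 + 0*123 + 0*-44 + -4*32 + 0*-83 + 0*18 + -2*46 + -4*-71 = 1
  c_7 = 20*-9 + 0*123 + -8*-44 + -11*32 + 3*-83 + 0*18 + -6*46 + -10*-71 = 5
  c_8 = -22*-9 + 0*123 + 2*-44 + 12*32 + -1*-83 + 0*18 + 6*46 + 12*-71 = 1
p = 5; digits c_i = Σ_j d_{ij}·5^j, 0 ≤ d_{ij} < 5:
  c_1 = 10 = 0·5^0 + 2·5^1
  c_2 = 20 = 0·5^0 + 4·5^1
  c_3 = 3 = 3·5^0
  c_4 = 14 = 4·5^0 + 2·5^1
  c_5 = 19 = 4·5^0 + 3·5^1
  c_6 = 1 = 1·5^0
  c_7 = 5 = 0·5^0 + 1·5^1
  c_8 = 1 = 1·5^0
λ_0 = (0, 0, 3, 4, 4, 1, 0, 1)
λ_1 = (2, 4, 0, 2, 3, 0, 1, 0)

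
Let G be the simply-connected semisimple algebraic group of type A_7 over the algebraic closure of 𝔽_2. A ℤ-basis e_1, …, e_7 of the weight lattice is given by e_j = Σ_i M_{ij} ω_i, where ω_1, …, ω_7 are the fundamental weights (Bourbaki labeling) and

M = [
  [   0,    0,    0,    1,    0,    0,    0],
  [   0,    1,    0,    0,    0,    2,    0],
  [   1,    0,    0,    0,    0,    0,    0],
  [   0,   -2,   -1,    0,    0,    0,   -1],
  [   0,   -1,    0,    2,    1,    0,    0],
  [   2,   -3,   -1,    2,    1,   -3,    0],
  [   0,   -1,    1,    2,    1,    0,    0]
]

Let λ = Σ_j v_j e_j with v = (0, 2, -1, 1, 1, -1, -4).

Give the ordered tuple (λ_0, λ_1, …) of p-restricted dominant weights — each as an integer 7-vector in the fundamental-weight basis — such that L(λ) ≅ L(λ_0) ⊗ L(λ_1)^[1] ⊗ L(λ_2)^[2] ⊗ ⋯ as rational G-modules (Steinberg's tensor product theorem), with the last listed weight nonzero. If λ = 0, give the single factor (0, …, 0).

((1, 0, 0, 1, 1, 1, 0),)

Converting to the ω-basis (c_i = row i of M dotted with v = (0, 2, -1, 1, 1, -1, -4)):
  c_1 = 0·0 + 0·2 + (0)·(-1) + 1·1 + 0·1 + (0)·(-1) + (0)·(-4) = 1
  c_2 = 0·0 + 1·2 + (0)·(-1) + 0·1 + 0·1 + (2)·(-1) + (0)·(-4) = 0
  c_3 = 1·0 + 0·2 + (0)·(-1) + 0·1 + 0·1 + (0)·(-1) + (0)·(-4) = 0
  c_4 = 0·0 + (-2)·(2) + (-1)·(-1) + 0·1 + 0·1 + (0)·(-1) + (-1)·(-4) = 1
  c_5 = 0·0 + (-1)·(2) + (0)·(-1) + 2·1 + 1·1 + (0)·(-1) + (0)·(-4) = 1
  c_6 = 2·0 + (-3)·(2) + (-1)·(-1) + 2·1 + 1·1 + (-3)·(-1) + (0)·(-4) = 1
  c_7 = 0·0 + (-1)·(2) + (1)·(-1) + 2·1 + 1·1 + (0)·(-1) + (0)·(-4) = 0
Writing each c_i in base p = 2:
  c_1 = 1 = 1·2^0
  c_2 = 0
  c_3 = 0
  c_4 = 1 = 1·2^0
  c_5 = 1 = 1·2^0
  c_6 = 1 = 1·2^0
  c_7 = 0
λ_0 = (1, 0, 0, 1, 1, 1, 0)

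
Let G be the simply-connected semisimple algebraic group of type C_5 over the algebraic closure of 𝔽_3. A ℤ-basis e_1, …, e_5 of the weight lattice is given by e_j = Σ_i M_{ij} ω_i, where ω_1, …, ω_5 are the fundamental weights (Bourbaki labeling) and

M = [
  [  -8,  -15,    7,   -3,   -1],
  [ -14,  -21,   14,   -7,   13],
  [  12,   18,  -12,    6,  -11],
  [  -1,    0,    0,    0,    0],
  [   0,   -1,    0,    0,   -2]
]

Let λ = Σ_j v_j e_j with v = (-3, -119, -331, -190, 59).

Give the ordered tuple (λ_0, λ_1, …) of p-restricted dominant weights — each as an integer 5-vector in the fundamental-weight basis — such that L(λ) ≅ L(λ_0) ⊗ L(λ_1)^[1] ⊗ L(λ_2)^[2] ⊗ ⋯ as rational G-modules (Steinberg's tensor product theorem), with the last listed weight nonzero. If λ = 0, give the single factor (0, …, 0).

ω-coordinates c = M·v, v = (-3, -119, -331, -190, 59):
  c_1 = -8*-3 + -15*-119 + 7*-331 + -3*-190 + -1*59 = 3
  c_2 = -14*-3 + -21*-119 + 14*-331 + -7*-190 + 13*59 = 4
  c_3 = 12*-3 + 18*-119 + -12*-331 + 6*-190 + -11*59 = 5
  c_4 = -1*-3 + 0*-119 + 0*-331 + 0*-190 + 0*59 = 3
  c_5 = 0*-3 + -1*-119 + 0*-331 + 0*-190 + -2*59 = 1
Expand coordinatewise in base 3:
  c_1 = 3 = 0·3^0 + 1·3^1
  c_2 = 4 = 1·3^0 + 1·3^1
  c_3 = 5 = 2·3^0 + 1·3^1
  c_4 = 3 = 0·3^0 + 1·3^1
  c_5 = 1 = 1·3^0
λ_0 = (0, 1, 2, 0, 1)
λ_1 = (1, 1, 1, 1, 0)

((0, 1, 2, 0, 1), (1, 1, 1, 1, 0))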